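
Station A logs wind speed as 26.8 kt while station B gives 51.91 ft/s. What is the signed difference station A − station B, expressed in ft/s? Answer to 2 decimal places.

station A: 26.8 kt = 45.2333 ft/s.
Difference: 45.2333 − 51.9100 = -6.68 ft/s.

-6.68 ft/s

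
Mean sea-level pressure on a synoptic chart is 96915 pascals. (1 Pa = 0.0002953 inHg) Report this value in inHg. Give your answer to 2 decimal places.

1 Pa = 0.0002953 inHg, so 96915 × 0.0002953 = 28.62 inHg.

28.62 inHg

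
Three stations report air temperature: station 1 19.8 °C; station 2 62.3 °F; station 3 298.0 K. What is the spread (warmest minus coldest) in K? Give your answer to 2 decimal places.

8.02 K

station 2: 62.3 °F = 16.833 °C.
station 3: 298.0 K = 24.850 °C.
Spread: 24.850 − 16.833 = 8.017 °C.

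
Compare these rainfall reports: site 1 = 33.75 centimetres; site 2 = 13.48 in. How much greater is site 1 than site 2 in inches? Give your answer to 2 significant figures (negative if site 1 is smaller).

-0.19 in

site 1: 33.75 cm = 13.2874 in.
Difference: 13.2874 − 13.4800 = -0.19 in.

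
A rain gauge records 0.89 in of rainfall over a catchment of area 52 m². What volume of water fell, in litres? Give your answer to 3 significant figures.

Depth: 0.89 in × 25.4 = 22.606 mm.
1 mm over 1 m² is 1 L, so volume = 22.606 × 52 = 1175.512 L ≈ 1180 L.

1180 litres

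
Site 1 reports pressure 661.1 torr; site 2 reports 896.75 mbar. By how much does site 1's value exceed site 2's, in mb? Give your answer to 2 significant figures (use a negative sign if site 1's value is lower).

site 1: 661.1 mmHg = 881.39 mb.
Difference: 881.39 − 896.75 = -15 mb.

-15 mb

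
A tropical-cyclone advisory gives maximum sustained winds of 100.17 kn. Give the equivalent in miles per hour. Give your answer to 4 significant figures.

115.3 mph

1 kt = 1.15078 mph, so 100.17 × 1.15078 = 115.3 mph.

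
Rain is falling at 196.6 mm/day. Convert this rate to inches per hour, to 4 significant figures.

196.6 mm/day × 0.0393701 in/mm × 0.0416667 day/hour = 0.3225 in/hour.

0.3225 in/hour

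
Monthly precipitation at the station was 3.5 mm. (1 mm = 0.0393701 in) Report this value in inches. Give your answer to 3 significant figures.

1 mm = 0.0393701 in, so 3.5 × 0.0393701 = 0.138 in.

0.138 in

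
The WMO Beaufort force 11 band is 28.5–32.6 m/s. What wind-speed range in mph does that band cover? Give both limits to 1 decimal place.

63.8 to 72.9 mph

28.5–32.6 m/s × 2.237 = 63.8–72.9 mph.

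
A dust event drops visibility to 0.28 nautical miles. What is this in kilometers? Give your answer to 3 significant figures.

0.519 km

1 nmi = 1.852 km, so 0.28 × 1.852 = 0.519 km.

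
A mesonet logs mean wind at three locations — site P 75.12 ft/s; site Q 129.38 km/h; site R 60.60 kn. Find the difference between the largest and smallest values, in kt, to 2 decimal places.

site P: 75.12 ft/s = 44.5074 kt.
site Q: 129.38 km/h = 69.8596 kt.
Spread: 69.8596 − 44.5074 = 25.35 kt.

25.35 kt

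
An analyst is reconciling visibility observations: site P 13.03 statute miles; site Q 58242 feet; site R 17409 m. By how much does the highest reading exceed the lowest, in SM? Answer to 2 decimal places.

2.21 SM

site Q: 58242 ft = 11.0307 SM.
site R: 17409 m = 10.8175 SM.
Spread: 13.0300 − 10.8175 = 2.21 SM.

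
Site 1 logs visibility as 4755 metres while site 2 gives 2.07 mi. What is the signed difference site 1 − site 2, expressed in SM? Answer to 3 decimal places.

0.885 SM

site 1: 4755 m = 2.95462 SM.
Difference: 2.95462 − 2.07000 = 0.885 SM.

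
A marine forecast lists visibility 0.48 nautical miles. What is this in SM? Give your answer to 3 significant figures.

0.552 SM

1 nmi = 1.15078 SM, so 0.48 × 1.15078 = 0.552 SM.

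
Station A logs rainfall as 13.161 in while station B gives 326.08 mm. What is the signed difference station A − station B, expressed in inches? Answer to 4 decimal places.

station B: 326.08 mm = 12.837795 in.
Difference: 13.161000 − 12.837795 = 0.3232 in.

0.3232 in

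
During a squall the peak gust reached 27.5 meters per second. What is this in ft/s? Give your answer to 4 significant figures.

90.22 ft/s

1 m/s = 3.28084 ft/s, so 27.5 × 3.28084 = 90.22 ft/s.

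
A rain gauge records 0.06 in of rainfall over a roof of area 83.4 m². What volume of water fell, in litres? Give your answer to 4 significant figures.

127.1 litres

Depth: 0.06 in × 25.4 = 1.524 mm.
1 mm over 1 m² is 1 L, so volume = 1.524 × 83.4 = 127.1016 L ≈ 127.1 L.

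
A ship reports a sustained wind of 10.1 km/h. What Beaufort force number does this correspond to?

10.1 km/h = 2.8 m/s, which is Beaufort 2 (light breeze, 1.6–3.3 m/s).

Beaufort force 2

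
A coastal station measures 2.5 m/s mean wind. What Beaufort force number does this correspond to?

Beaufort force 2

2.5 m/s lies in the Beaufort 2 band (light breeze, 1.6–3.3 m/s).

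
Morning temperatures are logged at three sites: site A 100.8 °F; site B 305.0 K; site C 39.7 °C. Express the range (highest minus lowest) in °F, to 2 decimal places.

site A: 100.8 °F = 38.222 °C.
site B: 305.0 K = 31.850 °C.
Spread: 39.700 − 31.850 = 7.850 °C = 14.13 °F.

14.13 °F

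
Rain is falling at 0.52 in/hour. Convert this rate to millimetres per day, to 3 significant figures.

317 mm/day

0.52 in/hour × 25.4 mm/in × 24 hour/day = 317 mm/day.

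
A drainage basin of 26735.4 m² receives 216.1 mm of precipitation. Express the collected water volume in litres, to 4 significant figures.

1 mm over 1 m² is 1 L, so volume = 216.1 × 26735.4 = 5777519.9 L ≈ 5778000 L.

5778000 litres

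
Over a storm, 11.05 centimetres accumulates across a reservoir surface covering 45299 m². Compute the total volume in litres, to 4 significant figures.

Depth: 11.05 cm × 10 = 110.5 mm.
1 mm over 1 m² is 1 L, so volume = 110.5 × 45299 = 5005539.5 L ≈ 5006000 L.

5006000 litres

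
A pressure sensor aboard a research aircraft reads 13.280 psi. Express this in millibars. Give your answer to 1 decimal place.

915.6 mb

1 psi = 68.9476 mb, so 13.280 × 68.9476 = 915.6 mb.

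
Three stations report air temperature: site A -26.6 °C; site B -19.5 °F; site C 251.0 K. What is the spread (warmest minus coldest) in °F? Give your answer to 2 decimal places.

11.63 °F

site B: -19.5 °F = -28.611 °C.
site C: 251.0 K = -22.150 °C.
Spread: (-22.150) − (-28.611) = 6.461 °C = 11.63 °F.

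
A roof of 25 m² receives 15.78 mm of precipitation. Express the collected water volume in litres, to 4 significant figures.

1 mm over 1 m² is 1 L, so volume = 15.78 × 25 = 394.5 L.

394.5 litres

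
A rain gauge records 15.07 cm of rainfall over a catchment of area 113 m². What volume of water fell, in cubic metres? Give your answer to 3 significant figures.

Depth: 15.07 cm × 10 = 150.7 mm.
1 mm over 1 m² is 1 L, so volume = 150.7 × 113 = 17029.1 L = 17.0 m³.

17.0 cubic metres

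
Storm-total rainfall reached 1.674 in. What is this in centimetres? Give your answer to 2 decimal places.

4.25 cm

1 in = 2.54 cm, so 1.674 × 2.54 = 4.25 cm.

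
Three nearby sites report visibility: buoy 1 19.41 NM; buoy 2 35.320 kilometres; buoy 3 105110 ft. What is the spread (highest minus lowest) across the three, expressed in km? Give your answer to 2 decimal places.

buoy 1: 19.41 nmi = 35.9473 km.
buoy 3: 105110 ft = 32.0375 km.
Spread: 35.9473 − 32.0375 = 3.91 km.

3.91 km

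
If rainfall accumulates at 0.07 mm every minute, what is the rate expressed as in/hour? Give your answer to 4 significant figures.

0.1654 in/hour

0.07 mm/minute × 0.0393701 in/mm × 60 minute/hour = 0.1654 in/hour.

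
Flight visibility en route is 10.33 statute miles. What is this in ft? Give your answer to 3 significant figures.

54500 ft

1 SM = 5280 ft, so 10.33 × 5280 = 54500 ft.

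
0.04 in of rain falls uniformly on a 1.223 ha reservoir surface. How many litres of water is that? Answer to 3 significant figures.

Depth: 0.04 in × 25.4 = 1.016 mm.
Area: 1.223 ha = 12230 m².
1 mm over 1 m² is 1 L, so volume = 1.016 × 12230 = 12425.68 L ≈ 12400 L.

12400 litres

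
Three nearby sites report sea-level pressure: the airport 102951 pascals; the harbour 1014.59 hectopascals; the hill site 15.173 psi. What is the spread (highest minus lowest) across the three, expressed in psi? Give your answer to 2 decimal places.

0.46 psi

the airport: 102951 Pa = 14.9318 psi.
the harbour: 1014.59 hPa = 14.7154 psi.
Spread: 15.1730 − 14.7154 = 0.46 psi.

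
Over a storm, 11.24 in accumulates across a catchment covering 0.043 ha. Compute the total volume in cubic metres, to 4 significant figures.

Depth: 11.24 in × 25.4 = 285.496 mm.
Area: 0.043 ha = 430 m².
1 mm over 1 m² is 1 L, so volume = 285.496 × 430 = 122763.28 L = 122.8 m³.

122.8 cubic metres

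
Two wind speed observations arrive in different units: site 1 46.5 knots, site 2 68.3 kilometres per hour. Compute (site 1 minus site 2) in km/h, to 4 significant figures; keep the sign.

site 1: 46.5 kt = 86.1180 km/h.
Difference: 86.1180 − 68.3000 = 17.82 km/h.

17.82 km/h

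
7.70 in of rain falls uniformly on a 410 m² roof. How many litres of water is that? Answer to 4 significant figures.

80190 litres

Depth: 7.70 in × 25.4 = 195.58 mm.
1 mm over 1 m² is 1 L, so volume = 195.58 × 410 = 80187.8 L ≈ 80190 L.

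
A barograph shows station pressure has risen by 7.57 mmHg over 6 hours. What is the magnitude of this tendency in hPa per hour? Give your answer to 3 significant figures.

7.57 mmHg / 6 h × 1.33322 hPa/mmHg = 1.68 hPa/h.

1.68 hPa per hour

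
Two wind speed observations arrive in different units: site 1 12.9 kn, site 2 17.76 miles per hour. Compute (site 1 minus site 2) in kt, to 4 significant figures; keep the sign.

-2.533 kt

site 2: 17.76 mph = 15.43302 kt.
Difference: 12.90000 − 15.43302 = -2.533 kt.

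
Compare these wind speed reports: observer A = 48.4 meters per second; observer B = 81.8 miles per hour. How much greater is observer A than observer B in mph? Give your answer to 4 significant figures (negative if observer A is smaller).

observer A: 48.4 m/s = 108.2677 mph.
Difference: 108.2677 − 81.8000 = 26.47 mph.

26.47 mph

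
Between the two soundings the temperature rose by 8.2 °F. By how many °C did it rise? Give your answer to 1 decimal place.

4.6 °C

For a temperature change the 32° offset cancels: Δ°C = 8.2 × 0.5556 = 4.6 °C.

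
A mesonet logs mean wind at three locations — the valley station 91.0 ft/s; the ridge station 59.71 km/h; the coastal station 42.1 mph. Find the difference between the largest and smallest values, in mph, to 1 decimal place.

24.9 mph

the valley station: 91.0 ft/s = 62.045 mph.
the ridge station: 59.71 km/h = 37.102 mph.
Spread: 62.045 − 37.102 = 24.9 mph.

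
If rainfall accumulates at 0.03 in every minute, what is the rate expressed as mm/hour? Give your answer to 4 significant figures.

45.72 mm/hour

0.03 in/minute × 25.4 mm/in × 60 minute/hour = 45.72 mm/hour.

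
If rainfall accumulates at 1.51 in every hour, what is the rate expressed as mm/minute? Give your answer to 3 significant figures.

1.51 in/hour × 25.4 mm/in × 0.0166667 hour/minute = 0.639 mm/minute.

0.639 mm/minute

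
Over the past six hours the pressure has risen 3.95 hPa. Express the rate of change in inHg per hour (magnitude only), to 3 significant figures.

0.0194 inHg per hour

3.95 hPa / 6 h × 0.02953 inHg/hPa = 0.0194 inHg/h.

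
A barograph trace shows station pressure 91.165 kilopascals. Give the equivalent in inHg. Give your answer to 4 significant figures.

1 kPa = 0.2953 inHg, so 91.165 × 0.2953 = 26.92 inHg.

26.92 inHg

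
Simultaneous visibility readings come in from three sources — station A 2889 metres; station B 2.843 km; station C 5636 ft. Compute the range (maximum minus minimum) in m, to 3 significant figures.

station B: 2.843 km = 2843.00 m.
station C: 5636 ft = 1717.85 m.
Spread: 2889.00 − 1717.85 = 1170 m.

1170 m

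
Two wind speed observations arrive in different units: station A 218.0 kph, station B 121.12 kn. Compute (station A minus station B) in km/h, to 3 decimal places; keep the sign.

station B: 121.12 kt = 224.31424 km/h.
Difference: 218.00000 − 224.31424 = -6.314 km/h.

-6.314 km/h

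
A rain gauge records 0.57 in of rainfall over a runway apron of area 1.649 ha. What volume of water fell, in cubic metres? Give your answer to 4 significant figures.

Depth: 0.57 in × 25.4 = 14.478 mm.
Area: 1.649 ha = 16490 m².
1 mm over 1 m² is 1 L, so volume = 14.478 × 16490 = 238742.22 L = 238.7 m³.

238.7 cubic metres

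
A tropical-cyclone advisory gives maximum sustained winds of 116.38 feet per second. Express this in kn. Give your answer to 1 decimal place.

69.0 kt

1 ft/s = 0.592484 kt, so 116.38 × 0.592484 = 69.0 kt.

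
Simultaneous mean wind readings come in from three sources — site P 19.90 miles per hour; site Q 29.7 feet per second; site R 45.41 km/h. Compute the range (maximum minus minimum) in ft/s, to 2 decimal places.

12.20 ft/s

site P: 19.90 mph = 29.1867 ft/s.
site R: 45.41 km/h = 41.3841 ft/s.
Spread: 41.3841 − 29.1867 = 12.20 ft/s.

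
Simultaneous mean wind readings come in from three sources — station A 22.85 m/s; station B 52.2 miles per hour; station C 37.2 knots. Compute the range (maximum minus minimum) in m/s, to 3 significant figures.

station B: 52.2 mph = 23.3355 m/s.
station C: 37.2 kt = 19.1373 m/s.
Spread: 23.3355 − 19.1373 = 4.20 m/s.

4.20 m/s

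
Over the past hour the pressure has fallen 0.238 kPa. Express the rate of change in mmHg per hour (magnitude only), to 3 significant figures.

1.79 mmHg per hour

0.238 kPa / 1 h × 7.50062 mmHg/kPa = 1.79 mmHg/h.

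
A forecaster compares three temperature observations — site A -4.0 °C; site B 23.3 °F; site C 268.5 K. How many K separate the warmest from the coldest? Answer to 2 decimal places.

site B: 23.3 °F = -4.833 °C.
site C: 268.5 K = -4.650 °C.
Spread: (-4.000) − (-4.833) = 0.833 °C.

0.83 K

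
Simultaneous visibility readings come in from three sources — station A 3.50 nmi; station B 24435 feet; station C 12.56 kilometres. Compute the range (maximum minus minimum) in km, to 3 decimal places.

station A: 3.50 nmi = 6.48200 km.
station B: 24435 ft = 7.44779 km.
Spread: 12.56000 − 6.48200 = 6.078 km.

6.078 km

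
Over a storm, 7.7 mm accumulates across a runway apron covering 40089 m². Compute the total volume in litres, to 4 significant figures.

1 mm over 1 m² is 1 L, so volume = 7.7 × 40089 = 308685.3 L ≈ 308700 L.

308700 litres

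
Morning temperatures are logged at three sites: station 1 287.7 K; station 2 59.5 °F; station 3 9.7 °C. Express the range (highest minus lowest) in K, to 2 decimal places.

station 1: 287.7 K = 14.550 °C.
station 2: 59.5 °F = 15.278 °C.
Spread: 15.278 − 9.700 = 5.578 °C.

5.58 K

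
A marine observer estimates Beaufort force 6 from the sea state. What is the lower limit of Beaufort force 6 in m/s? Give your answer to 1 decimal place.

Beaufort 6 (strong breeze) spans 10.8–13.8 m/s.

10.8 m/s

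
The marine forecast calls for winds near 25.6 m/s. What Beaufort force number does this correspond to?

25.6 m/s lies in the Beaufort 10 band (storm, 24.5–28.4 m/s).

Beaufort force 10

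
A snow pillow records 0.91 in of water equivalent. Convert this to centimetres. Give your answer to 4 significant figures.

2.311 cm

1 in = 2.54 cm, so 0.91 × 2.54 = 2.311 cm.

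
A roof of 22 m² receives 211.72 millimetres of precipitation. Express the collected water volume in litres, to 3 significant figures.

1 mm over 1 m² is 1 L, so volume = 211.72 × 22 = 4657.84 L ≈ 4660 L.

4660 litres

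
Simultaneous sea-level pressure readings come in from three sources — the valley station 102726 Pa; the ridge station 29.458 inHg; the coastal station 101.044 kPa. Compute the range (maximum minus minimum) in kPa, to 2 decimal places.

2.97 kPa

the valley station: 102726 Pa = 102.7260 kPa.
the ridge station: 29.458 inHg = 99.7562 kPa.
Spread: 102.7260 − 99.7562 = 2.97 kPa.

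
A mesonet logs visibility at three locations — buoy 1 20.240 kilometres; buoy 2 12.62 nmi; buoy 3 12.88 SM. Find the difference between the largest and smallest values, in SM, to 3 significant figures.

1.95 SM

buoy 1: 20.240 km = 12.5766 SM.
buoy 2: 12.62 nmi = 14.5228 SM.
Spread: 14.5228 − 12.5766 = 1.95 SM.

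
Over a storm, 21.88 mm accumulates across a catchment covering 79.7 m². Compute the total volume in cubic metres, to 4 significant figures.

1.744 cubic metres

1 mm over 1 m² is 1 L, so volume = 21.88 × 79.7 = 1743.836 L = 1.744 m³.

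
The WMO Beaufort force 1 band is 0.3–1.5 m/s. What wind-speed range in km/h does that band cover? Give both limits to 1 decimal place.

0.3–1.5 m/s × 3.6 = 1.1–5.4 km/h.

1.1 to 5.4 km/h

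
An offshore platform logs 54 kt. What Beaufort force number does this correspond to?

54 kt lies in the Beaufort 10 band (storm, 48–55 kt).

Beaufort force 10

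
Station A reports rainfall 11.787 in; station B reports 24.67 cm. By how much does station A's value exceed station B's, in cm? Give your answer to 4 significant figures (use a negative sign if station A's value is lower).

5.269 cm

station A: 11.787 in = 29.93898 cm.
Difference: 29.93898 − 24.67000 = 5.269 cm.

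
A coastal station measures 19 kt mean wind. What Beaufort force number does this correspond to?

Beaufort force 5

19 kt lies in the Beaufort 5 band (fresh breeze, 17–21 kt).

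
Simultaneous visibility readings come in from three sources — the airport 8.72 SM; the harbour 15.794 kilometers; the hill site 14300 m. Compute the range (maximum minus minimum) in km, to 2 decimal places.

1.76 km

the airport: 8.72 SM = 14.0335 km.
the hill site: 14300 m = 14.3000 km.
Spread: 15.7940 − 14.0335 = 1.76 km.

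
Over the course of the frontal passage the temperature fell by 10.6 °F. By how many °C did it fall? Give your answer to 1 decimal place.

5.9 °C

A change of 1 °C equals a change of 1.8 °F: Δ°C = 10.6 × 0.5556 = 5.9 °C.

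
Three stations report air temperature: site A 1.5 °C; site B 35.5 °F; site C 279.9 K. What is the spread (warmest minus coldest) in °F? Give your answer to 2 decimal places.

9.45 °F

site B: 35.5 °F = 1.944 °C.
site C: 279.9 K = 6.750 °C.
Spread: 6.750 − 1.500 = 5.250 °C = 9.45 °F.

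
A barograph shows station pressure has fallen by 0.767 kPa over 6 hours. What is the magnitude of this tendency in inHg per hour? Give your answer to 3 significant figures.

0.767 kPa / 6 h × 0.2953 inHg/kPa = 0.0377 inHg/h.

0.0377 inHg per hour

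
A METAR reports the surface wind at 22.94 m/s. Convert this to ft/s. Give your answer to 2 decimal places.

1 m/s = 3.28084 ft/s, so 22.94 × 3.28084 = 75.26 ft/s.

75.26 ft/s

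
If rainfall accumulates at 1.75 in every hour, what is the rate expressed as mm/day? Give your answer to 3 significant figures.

1.75 in/hour × 25.4 mm/in × 24 hour/day = 1070 mm/day.

1070 mm/day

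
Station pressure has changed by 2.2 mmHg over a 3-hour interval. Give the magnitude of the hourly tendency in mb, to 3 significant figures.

2.2 mmHg / 3 h × 1.33322 mb/mmHg = 0.978 mb/h.

0.978 mb per hour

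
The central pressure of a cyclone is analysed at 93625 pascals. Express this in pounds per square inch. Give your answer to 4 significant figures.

1 Pa = 0.000145038 psi, so 93625 × 0.000145038 = 13.58 psi.

13.58 psi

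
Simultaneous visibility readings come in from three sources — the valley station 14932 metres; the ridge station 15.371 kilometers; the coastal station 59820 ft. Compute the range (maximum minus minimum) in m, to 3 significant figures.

the ridge station: 15.371 km = 15371.00 m.
the coastal station: 59820 ft = 18233.14 m.
Spread: 18233.14 − 14932.00 = 3300 m.

3300 m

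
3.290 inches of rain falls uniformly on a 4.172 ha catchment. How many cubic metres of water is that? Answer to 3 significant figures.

3490 cubic metres

Depth: 3.290 in × 25.4 = 83.566 mm.
Area: 4.172 ha = 41720 m².
1 mm over 1 m² is 1 L, so volume = 83.566 × 41720 = 3486373.5 L = 3490 m³.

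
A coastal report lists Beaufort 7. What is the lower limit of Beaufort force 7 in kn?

Beaufort 7 (near gale) spans 28–33 knots.

28 kt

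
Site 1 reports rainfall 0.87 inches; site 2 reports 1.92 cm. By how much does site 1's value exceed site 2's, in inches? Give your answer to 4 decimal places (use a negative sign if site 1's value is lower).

0.1141 in

site 2: 1.92 cm = 0.755906 in.
Difference: 0.870000 − 0.755906 = 0.1141 in.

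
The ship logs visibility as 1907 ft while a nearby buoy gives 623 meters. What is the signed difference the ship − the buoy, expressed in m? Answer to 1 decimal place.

-41.7 m

the ship: 1907 ft = 581.254 m.
Difference: 581.254 − 623.000 = -41.7 m.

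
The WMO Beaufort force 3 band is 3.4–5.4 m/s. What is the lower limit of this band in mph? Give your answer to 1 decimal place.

3.4–5.4 m/s × 2.237 = 7.6–12.1 mph.

7.6 mph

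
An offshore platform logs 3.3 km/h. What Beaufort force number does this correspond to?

Beaufort force 1

3.3 km/h = 0.9 m/s, which is Beaufort 1 (light air, 0.3–1.5 m/s).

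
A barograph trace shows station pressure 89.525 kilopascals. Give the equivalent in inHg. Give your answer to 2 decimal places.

1 kPa = 0.2953 inHg, so 89.525 × 0.2953 = 26.44 inHg.

26.44 inHg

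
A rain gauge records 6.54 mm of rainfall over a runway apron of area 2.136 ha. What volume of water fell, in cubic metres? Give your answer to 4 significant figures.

139.7 cubic metres

Area: 2.136 ha = 21360 m².
1 mm over 1 m² is 1 L, so volume = 6.54 × 21360 = 139694.4 L = 139.7 m³.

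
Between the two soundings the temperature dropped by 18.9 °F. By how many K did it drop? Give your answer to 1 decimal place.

10.5 K

Converting a difference, only the 9/5 scale factor applies: ΔK = 18.9 × 0.5556 = 10.5 K.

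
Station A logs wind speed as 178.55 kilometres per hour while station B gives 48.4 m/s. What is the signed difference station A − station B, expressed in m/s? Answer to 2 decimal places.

station A: 178.55 km/h = 49.5972 m/s.
Difference: 49.5972 − 48.4000 = 1.20 m/s.

1.20 m/s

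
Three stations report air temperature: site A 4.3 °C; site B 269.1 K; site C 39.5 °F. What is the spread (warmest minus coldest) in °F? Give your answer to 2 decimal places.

15.03 °F

site B: 269.1 K = -4.050 °C.
site C: 39.5 °F = 4.167 °C.
Spread: 4.300 − (-4.050) = 8.350 °C = 15.03 °F.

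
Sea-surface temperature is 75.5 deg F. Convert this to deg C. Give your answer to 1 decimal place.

°C = (°F − 32) × 5/9 = (75.5 − 32) / 1.8 = 24.2 °C.

24.2 °C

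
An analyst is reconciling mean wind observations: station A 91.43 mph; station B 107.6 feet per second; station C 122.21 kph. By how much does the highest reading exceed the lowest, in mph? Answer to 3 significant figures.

station B: 107.6 ft/s = 73.364 mph.
station C: 122.21 km/h = 75.938 mph.
Spread: 91.430 − 73.364 = 18.1 mph.

18.1 mph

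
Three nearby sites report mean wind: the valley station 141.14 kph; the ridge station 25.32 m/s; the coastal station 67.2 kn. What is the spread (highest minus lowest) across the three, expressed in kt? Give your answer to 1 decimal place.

27.0 kt

the valley station: 141.14 km/h = 76.210 kt.
the ridge station: 25.32 m/s = 49.218 kt.
Spread: 76.210 − 49.218 = 27.0 kt.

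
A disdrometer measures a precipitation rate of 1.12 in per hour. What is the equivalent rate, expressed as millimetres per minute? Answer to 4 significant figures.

1.12 in/hour × 25.4 mm/in × 0.0166667 hour/minute = 0.4741 mm/minute.

0.4741 mm/minute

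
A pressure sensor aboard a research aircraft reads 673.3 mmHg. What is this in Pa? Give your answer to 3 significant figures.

1 mmHg = 133.322 Pa, so 673.3 × 133.322 = 89800 Pa.

89800 Pa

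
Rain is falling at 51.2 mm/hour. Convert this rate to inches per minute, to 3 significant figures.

51.2 mm/hour × 0.0393701 in/mm × 0.0166667 hour/minute = 0.0336 in/minute.

0.0336 in/minute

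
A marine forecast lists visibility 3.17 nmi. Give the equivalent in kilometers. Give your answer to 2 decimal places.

1 nmi = 1.852 km, so 3.17 × 1.852 = 5.87 km.

5.87 km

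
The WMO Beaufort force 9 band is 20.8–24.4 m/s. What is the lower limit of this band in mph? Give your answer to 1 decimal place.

20.8–24.4 m/s × 2.237 = 46.5–54.6 mph.

46.5 mph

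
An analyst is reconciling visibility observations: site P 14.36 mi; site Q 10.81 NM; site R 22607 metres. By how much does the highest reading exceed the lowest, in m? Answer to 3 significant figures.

site P: 14.36 SM = 23110.18 m.
site Q: 10.81 nmi = 20020.12 m.
Spread: 23110.18 − 20020.12 = 3090 m.

3090 m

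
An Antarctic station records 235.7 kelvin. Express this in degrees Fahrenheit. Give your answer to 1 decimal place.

First to °C: -37.45 °C.
Then to °F: -35.4 °F.

-35.4 °F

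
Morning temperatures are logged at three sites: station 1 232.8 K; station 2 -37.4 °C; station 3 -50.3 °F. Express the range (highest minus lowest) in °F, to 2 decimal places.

station 1: 232.8 K = -40.350 °C.
station 3: -50.3 °F = -45.722 °C.
Spread: (-37.400) − (-45.722) = 8.322 °C = 14.98 °F.

14.98 °F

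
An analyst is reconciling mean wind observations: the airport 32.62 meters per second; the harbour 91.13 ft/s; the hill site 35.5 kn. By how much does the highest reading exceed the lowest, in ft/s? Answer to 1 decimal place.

47.1 ft/s

the airport: 32.62 m/s = 107.021 ft/s.
the hill site: 35.5 kt = 59.917 ft/s.
Spread: 107.021 − 59.917 = 47.1 ft/s.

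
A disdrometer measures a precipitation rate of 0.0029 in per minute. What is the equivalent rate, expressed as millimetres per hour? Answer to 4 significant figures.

4.420 mm/hour

0.0029 in/minute × 25.4 mm/in × 60 minute/hour = 4.420 mm/hour.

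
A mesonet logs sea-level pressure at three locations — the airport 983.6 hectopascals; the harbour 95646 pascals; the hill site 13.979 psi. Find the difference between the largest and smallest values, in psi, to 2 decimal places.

0.39 psi

the airport: 983.6 hPa = 14.2659 psi.
the harbour: 95646 Pa = 13.8723 psi.
Spread: 14.2659 − 13.8723 = 0.39 psi.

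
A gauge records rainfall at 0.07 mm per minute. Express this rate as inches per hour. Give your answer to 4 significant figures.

0.07 mm/minute × 0.0393701 in/mm × 60 minute/hour = 0.1654 in/hour.

0.1654 in/hour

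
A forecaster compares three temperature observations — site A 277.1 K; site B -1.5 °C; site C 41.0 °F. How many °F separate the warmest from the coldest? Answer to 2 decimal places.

11.70 °F

site A: 277.1 K = 3.950 °C.
site C: 41.0 °F = 5.000 °C.
Spread: 5.000 − (-1.500) = 6.500 °C = 11.70 °F.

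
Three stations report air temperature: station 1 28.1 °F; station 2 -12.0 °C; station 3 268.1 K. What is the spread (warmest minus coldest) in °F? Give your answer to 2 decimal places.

17.70 °F

station 1: 28.1 °F = -2.167 °C.
station 3: 268.1 K = -5.050 °C.
Spread: (-2.167) − (-12.000) = 9.833 °C = 17.70 °F.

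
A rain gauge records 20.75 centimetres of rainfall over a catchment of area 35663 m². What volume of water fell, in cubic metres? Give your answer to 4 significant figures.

Depth: 20.75 cm × 10 = 207.5 mm.
1 mm over 1 m² is 1 L, so volume = 207.5 × 35663 = 7400072.5 L = 7400 m³.

7400 cubic metres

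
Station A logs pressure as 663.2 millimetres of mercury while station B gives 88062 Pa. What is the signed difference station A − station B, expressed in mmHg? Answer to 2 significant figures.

2.7 mmHg

station B: 88062 Pa = 660.519 mmHg.
Difference: 663.200 − 660.519 = 2.7 mmHg.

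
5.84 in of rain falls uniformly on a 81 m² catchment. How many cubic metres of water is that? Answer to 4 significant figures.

Depth: 5.84 in × 25.4 = 148.336 mm.
1 mm over 1 m² is 1 L, so volume = 148.336 × 81 = 12015.216 L = 12.02 m³.

12.02 cubic metres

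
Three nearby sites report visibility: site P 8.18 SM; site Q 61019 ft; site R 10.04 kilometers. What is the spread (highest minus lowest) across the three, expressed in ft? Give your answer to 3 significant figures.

28100 ft

site P: 8.18 SM = 43190.40 ft.
site R: 10.04 km = 32939.63 ft.
Spread: 61019.00 − 32939.63 = 28100 ft.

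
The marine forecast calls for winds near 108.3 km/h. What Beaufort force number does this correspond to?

Beaufort force 11

108.3 km/h = 30.1 m/s, which is Beaufort 11 (violent storm, 28.5–32.6 m/s).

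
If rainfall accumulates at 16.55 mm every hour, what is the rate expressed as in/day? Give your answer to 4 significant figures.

15.64 in/day

16.55 mm/hour × 0.0393701 in/mm × 24 hour/day = 15.64 in/day.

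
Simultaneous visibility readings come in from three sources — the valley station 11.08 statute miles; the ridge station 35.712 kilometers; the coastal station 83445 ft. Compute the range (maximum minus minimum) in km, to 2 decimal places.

the valley station: 11.08 SM = 17.8315 km.
the coastal station: 83445 ft = 25.4340 km.
Spread: 35.7120 − 17.8315 = 17.88 km.

17.88 km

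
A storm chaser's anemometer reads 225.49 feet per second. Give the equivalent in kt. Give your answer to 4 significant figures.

1 ft/s = 0.592484 kt, so 225.49 × 0.592484 = 133.6 kt.

133.6 kt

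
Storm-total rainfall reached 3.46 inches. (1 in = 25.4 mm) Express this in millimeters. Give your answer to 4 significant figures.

87.88 mm

1 in = 25.4 mm, so 3.46 × 25.4 = 87.88 mm.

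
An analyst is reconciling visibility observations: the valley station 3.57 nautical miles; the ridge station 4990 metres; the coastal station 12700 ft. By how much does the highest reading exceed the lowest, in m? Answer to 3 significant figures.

the valley station: 3.57 nmi = 6611.64 m.
the coastal station: 12700 ft = 3870.96 m.
Spread: 6611.64 − 3870.96 = 2740 m.

2740 m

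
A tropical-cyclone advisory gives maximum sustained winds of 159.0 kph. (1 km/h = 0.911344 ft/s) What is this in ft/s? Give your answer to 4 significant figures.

1 km/h = 0.911344 ft/s, so 159.0 × 0.911344 = 144.9 ft/s.

144.9 ft/s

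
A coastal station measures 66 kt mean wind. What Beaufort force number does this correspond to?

66 kt lies in the Beaufort 12 band (hurricane force, ≥64 kt).

Beaufort force 12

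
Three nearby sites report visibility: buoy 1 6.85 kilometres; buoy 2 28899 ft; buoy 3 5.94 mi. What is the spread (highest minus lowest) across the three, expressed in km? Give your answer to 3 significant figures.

2.71 km

buoy 2: 28899 ft = 8.8084 km.
buoy 3: 5.94 SM = 9.5595 km.
Spread: 9.5595 − 6.8500 = 2.71 km.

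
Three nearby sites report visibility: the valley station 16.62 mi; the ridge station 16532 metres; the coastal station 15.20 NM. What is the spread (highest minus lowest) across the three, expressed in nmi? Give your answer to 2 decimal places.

6.27 nmi

the valley station: 16.62 SM = 14.4424 nmi.
the ridge station: 16532 m = 8.9266 nmi.
Spread: 15.2000 − 8.9266 = 6.27 nmi.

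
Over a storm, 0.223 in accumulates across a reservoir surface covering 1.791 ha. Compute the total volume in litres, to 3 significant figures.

101000 litres

Depth: 0.223 in × 25.4 = 5.6642 mm.
Area: 1.791 ha = 17910 m².
1 mm over 1 m² is 1 L, so volume = 5.6642 × 17910 = 101445.82 L ≈ 101000 L.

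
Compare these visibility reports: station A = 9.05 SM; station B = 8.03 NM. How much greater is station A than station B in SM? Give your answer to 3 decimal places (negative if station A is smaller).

station B: 8.03 nmi = 9.24076 SM.
Difference: 9.05000 − 9.24076 = -0.191 SM.

-0.191 SM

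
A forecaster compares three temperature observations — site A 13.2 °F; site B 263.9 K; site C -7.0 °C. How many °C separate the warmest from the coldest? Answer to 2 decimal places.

site A: 13.2 °F = -10.444 °C.
site B: 263.9 K = -9.250 °C.
Spread: (-7.000) − (-10.444) = 3.444 °C.

3.44 °C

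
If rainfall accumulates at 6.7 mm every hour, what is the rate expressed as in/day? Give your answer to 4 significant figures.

6.331 in/day

6.7 mm/hour × 0.0393701 in/mm × 24 hour/day = 6.331 in/day.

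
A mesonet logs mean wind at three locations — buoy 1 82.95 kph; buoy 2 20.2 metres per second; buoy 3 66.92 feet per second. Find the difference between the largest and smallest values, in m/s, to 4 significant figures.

buoy 1: 82.95 km/h = 23.04167 m/s.
buoy 3: 66.92 ft/s = 20.39722 m/s.
Spread: 23.04167 − 20.20000 = 2.842 m/s.

2.842 m/s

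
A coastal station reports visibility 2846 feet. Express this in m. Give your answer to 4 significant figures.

1 ft = 0.3048 m, so 2846 × 0.3048 = 867.5 m.

867.5 m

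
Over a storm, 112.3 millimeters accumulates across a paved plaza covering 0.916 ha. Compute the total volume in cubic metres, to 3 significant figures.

Area: 0.916 ha = 9160 m².
1 mm over 1 m² is 1 L, so volume = 112.3 × 9160 = 1028668 L = 1030 m³.

1030 cubic metres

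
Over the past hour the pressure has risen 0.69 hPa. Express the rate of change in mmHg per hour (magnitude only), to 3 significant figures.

0.518 mmHg per hour

0.69 hPa / 1 h × 0.750062 mmHg/hPa = 0.518 mmHg/h.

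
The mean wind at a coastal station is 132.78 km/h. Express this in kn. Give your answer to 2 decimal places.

71.70 kt

1 km/h = 0.539957 kt, so 132.78 × 0.539957 = 71.70 kt.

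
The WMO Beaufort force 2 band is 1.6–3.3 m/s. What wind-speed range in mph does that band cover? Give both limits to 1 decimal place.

3.6 to 7.4 mph

1.6–3.3 m/s × 2.237 = 3.6–7.4 mph.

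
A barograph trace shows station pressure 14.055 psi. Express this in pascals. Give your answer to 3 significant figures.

1 psi = 6894.76 Pa, so 14.055 × 6894.76 = 96900 Pa.

96900 Pa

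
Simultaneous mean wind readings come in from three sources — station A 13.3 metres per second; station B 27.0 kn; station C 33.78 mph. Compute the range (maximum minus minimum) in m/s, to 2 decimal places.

1.80 m/s

station B: 27.0 kt = 13.8900 m/s.
station C: 33.78 mph = 15.1010 m/s.
Spread: 15.1010 − 13.3000 = 1.80 m/s.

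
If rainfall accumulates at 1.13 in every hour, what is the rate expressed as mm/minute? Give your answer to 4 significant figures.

0.4784 mm/minute

1.13 in/hour × 25.4 mm/in × 0.0166667 hour/minute = 0.4784 mm/minute.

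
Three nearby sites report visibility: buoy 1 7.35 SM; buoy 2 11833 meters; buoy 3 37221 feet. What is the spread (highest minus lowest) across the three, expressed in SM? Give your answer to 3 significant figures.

buoy 2: 11833 m = 7.35269 SM.
buoy 3: 37221 ft = 7.04943 SM.
Spread: 7.35269 − 7.04943 = 0.303 SM.

0.303 SM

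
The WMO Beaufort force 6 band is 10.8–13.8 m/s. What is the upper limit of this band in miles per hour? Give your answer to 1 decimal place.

30.9 mph

10.8–13.8 m/s × 2.237 = 24.2–30.9 mph.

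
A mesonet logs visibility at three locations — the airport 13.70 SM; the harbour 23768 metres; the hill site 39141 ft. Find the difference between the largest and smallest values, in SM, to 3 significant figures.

the harbour: 23768 m = 14.7688 SM.
the hill site: 39141 ft = 7.4131 SM.
Spread: 14.7688 − 7.4131 = 7.36 SM.

7.36 SM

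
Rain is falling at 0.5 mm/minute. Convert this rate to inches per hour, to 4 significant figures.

1.181 in/hour

0.5 mm/minute × 0.0393701 in/mm × 60 minute/hour = 1.181 in/hour.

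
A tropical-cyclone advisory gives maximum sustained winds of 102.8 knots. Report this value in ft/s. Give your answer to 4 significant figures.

173.5 ft/s

1 kt = 1.68781 ft/s, so 102.8 × 1.68781 = 173.5 ft/s.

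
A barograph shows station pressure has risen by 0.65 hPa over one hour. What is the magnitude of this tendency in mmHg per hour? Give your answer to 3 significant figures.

0.488 mmHg per hour

0.65 hPa / 1 h × 0.750062 mmHg/hPa = 0.488 mmHg/h.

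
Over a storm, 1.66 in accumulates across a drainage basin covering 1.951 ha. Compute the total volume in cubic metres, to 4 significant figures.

822.6 cubic metres

Depth: 1.66 in × 25.4 = 42.164 mm.
Area: 1.951 ha = 19510 m².
1 mm over 1 m² is 1 L, so volume = 42.164 × 19510 = 822619.64 L = 822.6 m³.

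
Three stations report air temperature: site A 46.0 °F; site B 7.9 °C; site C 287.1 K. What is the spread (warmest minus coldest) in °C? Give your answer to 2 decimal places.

6.17 °C

site A: 46.0 °F = 7.778 °C.
site C: 287.1 K = 13.950 °C.
Spread: 13.950 − 7.778 = 6.172 °C.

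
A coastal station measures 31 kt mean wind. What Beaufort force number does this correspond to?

Beaufort force 7

31 kt lies in the Beaufort 7 band (near gale, 28–33 kt).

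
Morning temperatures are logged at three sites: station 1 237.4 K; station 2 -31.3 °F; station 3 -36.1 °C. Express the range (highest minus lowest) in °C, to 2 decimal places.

station 1: 237.4 K = -35.750 °C.
station 2: -31.3 °F = -35.167 °C.
Spread: (-35.167) − (-36.100) = 0.933 °C.

0.93 °C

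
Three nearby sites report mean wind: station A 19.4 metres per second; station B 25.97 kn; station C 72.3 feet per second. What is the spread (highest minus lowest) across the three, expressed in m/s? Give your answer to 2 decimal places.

station B: 25.97 kt = 13.3601 m/s.
station C: 72.3 ft/s = 22.0370 m/s.
Spread: 22.0370 − 13.3601 = 8.68 m/s.

8.68 m/s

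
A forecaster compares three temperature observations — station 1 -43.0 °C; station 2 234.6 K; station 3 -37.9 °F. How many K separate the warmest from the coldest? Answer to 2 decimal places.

station 2: 234.6 K = -38.550 °C.
station 3: -37.9 °F = -38.833 °C.
Spread: (-38.550) − (-43.000) = 4.450 °C.

4.45 K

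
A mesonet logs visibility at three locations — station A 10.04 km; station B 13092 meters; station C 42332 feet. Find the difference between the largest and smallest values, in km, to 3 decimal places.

3.052 km

station B: 13092 m = 13.09200 km.
station C: 42332 ft = 12.90279 km.
Spread: 13.09200 − 10.04000 = 3.052 km.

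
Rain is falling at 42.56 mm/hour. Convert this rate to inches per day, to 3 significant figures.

42.56 mm/hour × 0.0393701 in/mm × 24 hour/day = 40.2 in/day.

40.2 in/day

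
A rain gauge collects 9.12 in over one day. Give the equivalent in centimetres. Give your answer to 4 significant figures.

23.16 cm

1 in = 2.54 cm, so 9.12 × 2.54 = 23.16 cm.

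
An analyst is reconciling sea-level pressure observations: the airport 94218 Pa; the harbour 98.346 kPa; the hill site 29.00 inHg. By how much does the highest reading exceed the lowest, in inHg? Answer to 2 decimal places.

1.22 inHg

the airport: 94218 Pa = 27.8226 inHg.
the harbour: 98.346 kPa = 29.0416 inHg.
Spread: 29.0416 − 27.8226 = 1.22 inHg.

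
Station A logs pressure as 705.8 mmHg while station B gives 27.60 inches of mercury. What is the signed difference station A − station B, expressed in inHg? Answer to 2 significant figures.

station A: 705.8 mmHg = 27.7874 inHg.
Difference: 27.7874 − 27.6000 = 0.19 inHg.

0.19 inHg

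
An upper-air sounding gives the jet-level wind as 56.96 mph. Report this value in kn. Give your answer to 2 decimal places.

49.50 kt

1 mph = 0.868976 kt, so 56.96 × 0.868976 = 49.50 kt.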